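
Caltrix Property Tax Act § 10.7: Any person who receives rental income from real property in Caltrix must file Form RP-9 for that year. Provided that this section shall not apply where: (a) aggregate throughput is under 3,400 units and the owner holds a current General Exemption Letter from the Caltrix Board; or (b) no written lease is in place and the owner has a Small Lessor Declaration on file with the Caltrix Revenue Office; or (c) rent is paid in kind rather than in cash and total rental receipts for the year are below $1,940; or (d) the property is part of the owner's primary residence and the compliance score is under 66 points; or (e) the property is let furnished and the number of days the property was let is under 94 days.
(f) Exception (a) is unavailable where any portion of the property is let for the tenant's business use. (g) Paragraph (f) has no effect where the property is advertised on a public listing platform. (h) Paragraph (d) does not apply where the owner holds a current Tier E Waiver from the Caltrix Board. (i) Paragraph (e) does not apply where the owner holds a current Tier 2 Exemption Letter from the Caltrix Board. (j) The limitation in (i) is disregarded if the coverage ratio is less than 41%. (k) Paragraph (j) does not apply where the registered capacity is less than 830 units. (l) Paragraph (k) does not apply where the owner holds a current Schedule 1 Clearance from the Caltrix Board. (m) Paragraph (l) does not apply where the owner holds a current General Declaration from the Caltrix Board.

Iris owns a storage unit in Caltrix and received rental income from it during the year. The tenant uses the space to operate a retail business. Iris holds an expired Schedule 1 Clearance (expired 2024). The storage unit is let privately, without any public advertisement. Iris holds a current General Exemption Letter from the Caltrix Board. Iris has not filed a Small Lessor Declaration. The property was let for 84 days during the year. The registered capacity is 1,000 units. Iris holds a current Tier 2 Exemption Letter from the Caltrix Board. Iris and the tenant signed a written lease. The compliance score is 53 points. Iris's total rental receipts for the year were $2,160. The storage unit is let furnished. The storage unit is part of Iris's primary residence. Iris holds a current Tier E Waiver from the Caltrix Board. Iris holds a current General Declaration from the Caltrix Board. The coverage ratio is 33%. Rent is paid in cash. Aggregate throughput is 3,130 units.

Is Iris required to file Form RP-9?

No — exception (e) applies; Iris is not required to file Form RP-9.

Exception (a) is satisfied on its face — aggregate throughput is 3,130 units, under the 3,400 units limit; a current General Exemption Letter is held. But applying paragraphs (f)–(g): (f) operates — the space is let for business use. (g), which would lift (f), does not operate here — the property is let privately without advertisement. (a) is therefore removed.
Exception (b) requires that no written lease is in place; but a written lease is in place, so (b) is unavailable.
Exception (c) requires that rent is paid in kind rather than in cash; but rent is paid in cash, so (c) is unavailable.
Exception (d)'s conditions are all satisfied: the storage unit is part of the primary residence; the compliance score is 53 points, under the 66 points limit. Turning to paragraph (h): (h) operates against (d): a current Tier E Waiver is held. So (d) is unavailable.
Exception (e): the property is let furnished; the number of days the property was let is 84 days, under the 94 days limit — every condition holds. As to paragraphs (i)–(m): (i) is engaged (a current Tier 2 Exemption Letter is held), but yields to (j): (j) applies — the coverage ratio is 33%, less than the 41% limit. (k), which would lift (j), does not operate here — the registered capacity is 1,000 units, not less than 830 units. So (e) applies.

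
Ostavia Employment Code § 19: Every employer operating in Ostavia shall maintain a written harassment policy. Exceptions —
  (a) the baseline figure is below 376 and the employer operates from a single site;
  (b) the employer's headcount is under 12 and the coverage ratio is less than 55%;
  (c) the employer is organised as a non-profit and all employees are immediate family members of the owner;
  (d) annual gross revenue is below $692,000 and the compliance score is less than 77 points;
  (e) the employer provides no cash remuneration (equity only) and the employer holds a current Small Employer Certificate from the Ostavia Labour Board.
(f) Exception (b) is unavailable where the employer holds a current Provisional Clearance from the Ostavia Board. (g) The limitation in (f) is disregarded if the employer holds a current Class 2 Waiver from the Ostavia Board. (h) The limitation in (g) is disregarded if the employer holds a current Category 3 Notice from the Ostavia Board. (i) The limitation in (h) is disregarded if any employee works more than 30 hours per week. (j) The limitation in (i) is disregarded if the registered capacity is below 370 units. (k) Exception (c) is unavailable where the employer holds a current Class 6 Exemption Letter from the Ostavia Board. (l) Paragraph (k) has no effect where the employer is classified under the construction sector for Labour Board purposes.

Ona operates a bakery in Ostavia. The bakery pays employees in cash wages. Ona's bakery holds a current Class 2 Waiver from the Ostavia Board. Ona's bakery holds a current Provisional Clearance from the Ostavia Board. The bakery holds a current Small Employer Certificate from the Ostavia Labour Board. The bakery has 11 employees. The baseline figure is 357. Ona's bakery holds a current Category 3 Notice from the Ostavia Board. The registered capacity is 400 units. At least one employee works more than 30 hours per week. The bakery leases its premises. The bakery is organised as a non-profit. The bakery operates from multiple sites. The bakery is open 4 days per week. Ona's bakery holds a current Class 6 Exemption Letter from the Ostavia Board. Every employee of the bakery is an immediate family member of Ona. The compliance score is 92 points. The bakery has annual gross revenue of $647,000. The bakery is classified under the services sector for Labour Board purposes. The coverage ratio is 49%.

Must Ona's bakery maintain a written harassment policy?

No — exception (b) applies; Ona's bakery is not required to maintain a written harassment policy.

Exception (a) does not apply: the employer operates from multiple sites.
Exception (b) is satisfied on its face — the employer's headcount is 11, under the 12 limit; the coverage ratio is 49%, less than the 55% limit. As to paragraphs (f)–(j): (f) is engaged (a current Provisional Clearance is held), but yields to (g): (g) is engaged — a current Class 2 Waiver is held. (h) would limit (g) — a current Category 3 Notice is held — but (i) sets (h) aside: (i) operates — at least one employee exceeds 30 hours/week. (j) does not operate here (the registered capacity is 400 units, not below 370 units), so (i) stands. So (b) applies.
Exception (c)'s conditions are all satisfied: the employer is a non-profit; every employee is an immediate family member. But: (k) operates against (c): a current Class 6 Exemption Letter is held. (l), which would lift (k), is inapplicable — the bakery is classified under the services sector. (c) is therefore removed.
Exception (d) does not apply: the compliance score is 92 points, not less than 77 points.
Exception (e) requires that the employer provides no cash remuneration (equity only); but employees are paid cash wages, so (e) is unavailable.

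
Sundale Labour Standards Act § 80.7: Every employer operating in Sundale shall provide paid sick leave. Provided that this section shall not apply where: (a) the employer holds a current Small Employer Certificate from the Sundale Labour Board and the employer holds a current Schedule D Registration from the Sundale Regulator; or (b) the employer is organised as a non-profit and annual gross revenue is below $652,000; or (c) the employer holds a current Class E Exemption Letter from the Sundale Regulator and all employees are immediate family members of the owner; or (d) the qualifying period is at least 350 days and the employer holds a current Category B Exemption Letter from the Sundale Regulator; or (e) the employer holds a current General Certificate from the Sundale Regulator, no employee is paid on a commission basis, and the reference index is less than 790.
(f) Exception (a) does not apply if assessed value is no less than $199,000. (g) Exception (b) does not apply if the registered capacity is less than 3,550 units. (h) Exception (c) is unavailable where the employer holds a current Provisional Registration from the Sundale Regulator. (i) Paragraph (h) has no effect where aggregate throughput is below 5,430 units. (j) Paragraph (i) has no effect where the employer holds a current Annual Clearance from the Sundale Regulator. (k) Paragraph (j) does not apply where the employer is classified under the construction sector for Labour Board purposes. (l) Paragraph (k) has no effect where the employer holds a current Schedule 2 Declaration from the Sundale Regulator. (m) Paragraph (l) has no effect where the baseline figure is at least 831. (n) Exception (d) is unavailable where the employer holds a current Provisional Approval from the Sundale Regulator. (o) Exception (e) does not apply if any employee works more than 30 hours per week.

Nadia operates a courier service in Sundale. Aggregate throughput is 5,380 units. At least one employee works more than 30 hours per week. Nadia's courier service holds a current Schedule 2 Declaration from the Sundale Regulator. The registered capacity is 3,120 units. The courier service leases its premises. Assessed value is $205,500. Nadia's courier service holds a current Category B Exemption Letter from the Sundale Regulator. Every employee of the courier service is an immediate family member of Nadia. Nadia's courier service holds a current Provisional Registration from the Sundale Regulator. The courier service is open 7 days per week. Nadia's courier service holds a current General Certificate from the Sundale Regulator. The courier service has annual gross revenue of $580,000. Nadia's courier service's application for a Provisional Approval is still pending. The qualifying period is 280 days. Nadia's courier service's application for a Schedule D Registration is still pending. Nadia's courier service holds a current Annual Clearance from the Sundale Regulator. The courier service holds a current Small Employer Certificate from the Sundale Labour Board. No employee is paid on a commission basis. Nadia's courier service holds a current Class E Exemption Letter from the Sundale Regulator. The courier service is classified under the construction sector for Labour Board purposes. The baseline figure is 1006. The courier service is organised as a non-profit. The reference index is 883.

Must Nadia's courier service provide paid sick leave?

Exception (a) does not apply: no current Schedule D Registration is held.
Exception (b) is satisfied on its face — the employer is a non-profit; annual gross revenue is $580,000, below the $652,000 limit. Turning to paragraph (g): (g) operates — the registered capacity is 3,120 units, less than the 3,550 units limit. Exception (b) does not apply.
Exception (c) is satisfied on its face — a current Class E Exemption Letter is held; every employee is an immediate family member. As to paragraphs (h)–(m): (h) is triggered (a current Provisional Registration is held), but is displaced by (i): (i) operates against (h): aggregate throughput is 5,380 units, below the 5,430 units limit. (j) is engaged (a current Annual Clearance is held), but yields to (k): (k) operates — the courier service is classified under the construction sector. (l) would limit (k) — a current Schedule 2 Declaration is held — but (m) sets (l) aside: (m) operates against (l): the baseline figure is 1,006, meeting the 831 threshold. Exception (c) stands.
Exception (d) requires that the qualifying period is at least 350 days; but the qualifying period is 280 days, short of 350 days, so (d) is unavailable.
Exception (e) fails — the reference index is 883, not less than 790.

No — exception (c) applies; Nadia's courier service is not required to provide paid sick leave.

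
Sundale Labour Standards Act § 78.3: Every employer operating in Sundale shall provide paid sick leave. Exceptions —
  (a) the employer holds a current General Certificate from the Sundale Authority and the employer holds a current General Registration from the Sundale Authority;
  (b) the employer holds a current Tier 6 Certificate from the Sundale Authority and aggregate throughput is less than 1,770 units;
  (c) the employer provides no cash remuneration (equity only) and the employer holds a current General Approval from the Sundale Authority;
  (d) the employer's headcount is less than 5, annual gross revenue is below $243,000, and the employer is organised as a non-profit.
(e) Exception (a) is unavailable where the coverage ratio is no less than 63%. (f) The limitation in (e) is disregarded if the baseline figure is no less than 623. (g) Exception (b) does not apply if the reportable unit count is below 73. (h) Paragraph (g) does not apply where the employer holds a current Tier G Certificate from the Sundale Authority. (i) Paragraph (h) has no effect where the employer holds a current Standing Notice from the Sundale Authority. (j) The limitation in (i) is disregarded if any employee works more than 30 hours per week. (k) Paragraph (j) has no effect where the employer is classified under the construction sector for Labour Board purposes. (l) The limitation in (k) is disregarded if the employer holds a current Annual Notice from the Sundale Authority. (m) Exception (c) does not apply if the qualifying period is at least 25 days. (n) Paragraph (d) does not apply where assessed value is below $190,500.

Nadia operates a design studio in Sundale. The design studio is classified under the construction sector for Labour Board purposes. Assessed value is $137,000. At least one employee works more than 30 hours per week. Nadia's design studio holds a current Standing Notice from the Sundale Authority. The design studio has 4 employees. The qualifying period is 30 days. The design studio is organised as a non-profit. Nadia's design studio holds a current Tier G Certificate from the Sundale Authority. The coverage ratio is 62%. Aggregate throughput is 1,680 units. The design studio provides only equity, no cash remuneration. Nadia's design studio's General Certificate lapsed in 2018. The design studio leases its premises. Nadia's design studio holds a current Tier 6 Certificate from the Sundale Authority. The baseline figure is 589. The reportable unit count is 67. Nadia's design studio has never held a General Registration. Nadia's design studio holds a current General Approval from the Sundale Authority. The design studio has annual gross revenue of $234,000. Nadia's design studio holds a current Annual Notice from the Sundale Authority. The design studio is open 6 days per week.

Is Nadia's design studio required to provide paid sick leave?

No — exception (b) applies; Nadia's design studio is not required to provide paid sick leave.

Exception (a) fails — there is no General Certificate in force.
Exception (b) is satisfied on its face — a current Tier 6 Certificate is held; aggregate throughput is 1,680 units, less than the 1,770 units limit. Applying paragraphs (g)–(l): (g) would limit (b) — the reportable unit count is 67, below the 73 limit — but (h) sets (g) aside: (h) is engaged — a current Tier G Certificate is held. (i) would limit (h) — a current Standing Notice is held — but (j) sets (i) aside: (j) is engaged — at least one employee exceeds 30 hours/week. (k) is triggered (the design studio is classified under the construction sector), but is itself disapplied by (l): (l) operates — a current Annual Notice is held. So (b) applies.
Exception (c) is satisfied on its face — remuneration is equity-only; a current General Approval is held. Turning to paragraph (m): (m) operates — the qualifying period is 30 days, meeting the 25 days threshold. Exception (c) does not apply.
All of (d)'s requirements are met (the employer's headcount is 4, less than the 5 limit; annual gross revenue is $234,000, below the $243,000 limit; the employer is a non-profit). But: (n) is triggered — assessed value is $137,000, below the $190,500 limit. So (d) is unavailable.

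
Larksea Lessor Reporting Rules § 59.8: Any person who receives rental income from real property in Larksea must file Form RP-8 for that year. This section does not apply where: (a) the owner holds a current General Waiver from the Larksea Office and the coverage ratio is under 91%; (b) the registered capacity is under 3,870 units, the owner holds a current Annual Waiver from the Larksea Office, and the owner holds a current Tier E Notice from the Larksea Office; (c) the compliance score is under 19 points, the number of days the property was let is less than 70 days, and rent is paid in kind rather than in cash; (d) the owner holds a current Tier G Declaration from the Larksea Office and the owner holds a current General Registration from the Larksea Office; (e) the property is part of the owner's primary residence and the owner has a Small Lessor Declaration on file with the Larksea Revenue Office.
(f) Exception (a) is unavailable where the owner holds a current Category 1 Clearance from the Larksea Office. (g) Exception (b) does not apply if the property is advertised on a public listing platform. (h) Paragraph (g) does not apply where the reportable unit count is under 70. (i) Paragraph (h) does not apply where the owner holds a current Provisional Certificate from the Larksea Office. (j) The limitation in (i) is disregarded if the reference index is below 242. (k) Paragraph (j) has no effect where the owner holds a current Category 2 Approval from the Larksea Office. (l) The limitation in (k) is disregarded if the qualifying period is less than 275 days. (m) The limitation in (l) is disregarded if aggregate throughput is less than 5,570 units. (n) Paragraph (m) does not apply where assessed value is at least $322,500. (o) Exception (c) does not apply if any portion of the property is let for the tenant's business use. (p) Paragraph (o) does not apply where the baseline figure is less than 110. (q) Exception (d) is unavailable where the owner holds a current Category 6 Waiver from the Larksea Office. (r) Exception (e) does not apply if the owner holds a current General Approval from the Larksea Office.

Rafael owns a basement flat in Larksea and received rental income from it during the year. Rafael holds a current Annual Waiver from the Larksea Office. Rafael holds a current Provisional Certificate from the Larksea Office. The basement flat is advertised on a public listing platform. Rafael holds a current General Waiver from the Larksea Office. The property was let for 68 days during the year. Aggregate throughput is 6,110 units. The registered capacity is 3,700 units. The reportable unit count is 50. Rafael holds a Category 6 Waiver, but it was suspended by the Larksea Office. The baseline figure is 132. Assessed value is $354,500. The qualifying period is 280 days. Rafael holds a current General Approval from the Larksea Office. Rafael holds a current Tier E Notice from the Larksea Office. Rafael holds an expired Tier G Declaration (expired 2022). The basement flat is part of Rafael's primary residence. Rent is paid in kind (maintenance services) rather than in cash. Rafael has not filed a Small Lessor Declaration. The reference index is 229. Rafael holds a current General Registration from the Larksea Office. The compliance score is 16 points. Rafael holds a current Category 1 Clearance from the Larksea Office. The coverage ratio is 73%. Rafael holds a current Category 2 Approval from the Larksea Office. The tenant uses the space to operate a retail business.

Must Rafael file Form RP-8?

Yes — Rafael must file Form RP-8.

Exception (a) is satisfied on its face — a current General Waiver is held; the coverage ratio is 73%, under the 91% limit. Turning to paragraph (f): (f) operates against (a): a current Category 1 Clearance is held. Exception (a) does not apply.
Exception (b) is satisfied on its face — the registered capacity is 3,700 units, under the 3,870 units limit; a current Annual Waiver is held; a current Tier E Notice is held. However, paragraphs (g)–(n) must be considered: (g) is triggered — the property is publicly advertised. (h) is engaged (the reportable unit count is 50, under the 70 limit), but is itself disapplied by (i): (i) operates — a current Provisional Certificate is held. (j) is engaged (the reference index is 229, below the 242 limit), but yields to (k): (k) operates — a current Category 2 Approval is held. (l) is not triggered (the qualifying period is 280 days, not less than 275 days), so (k) stands. Exception (b) does not apply.
Exception (c)'s conditions are all satisfied: the compliance score is 16 points, under the 19 points limit; the number of days the property was let is 68 days, less than the 70 days limit; rent is paid in kind. However, paragraphs (o)–(p) must be considered: (o) operates against (c): the space is let for business use. (p), which would lift (o), is inapplicable — the baseline figure is 132, not less than 110. (c) is therefore removed.
Exception (d) requires that the owner holds a current Tier G Declaration from the Larksea Office; but no current Tier G Declaration is held, so (d) is unavailable.
Exception (e) fails — no Small Lessor Declaration is on file.
No exception is made out. Rafael falls within the general rule.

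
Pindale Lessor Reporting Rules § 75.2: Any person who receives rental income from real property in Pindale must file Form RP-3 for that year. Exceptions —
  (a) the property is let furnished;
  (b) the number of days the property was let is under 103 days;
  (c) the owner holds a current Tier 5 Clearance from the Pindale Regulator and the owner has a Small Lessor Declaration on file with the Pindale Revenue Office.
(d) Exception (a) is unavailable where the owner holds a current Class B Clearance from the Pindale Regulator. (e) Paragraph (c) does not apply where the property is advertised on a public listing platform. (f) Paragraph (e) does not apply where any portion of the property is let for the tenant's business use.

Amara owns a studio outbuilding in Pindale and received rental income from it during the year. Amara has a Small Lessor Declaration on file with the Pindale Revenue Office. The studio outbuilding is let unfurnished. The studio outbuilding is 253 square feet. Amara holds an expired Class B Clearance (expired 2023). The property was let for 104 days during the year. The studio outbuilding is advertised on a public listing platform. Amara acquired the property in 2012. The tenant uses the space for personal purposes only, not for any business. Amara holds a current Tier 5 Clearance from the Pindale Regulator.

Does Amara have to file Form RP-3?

Exception (a) fails — the property is let unfurnished.
Exception (b) requires that the number of days the property was let is under 103 days; but the number of days the property was let is 104 days, not under 103 days, so (b) is unavailable.
Exception (c) is satisfied on its face — a current Tier 5 Clearance is held; a Small Lessor Declaration is on file. However, paragraphs (e)–(f) must be considered: (e) is triggered — the property is publicly advertised. (f), which would lift (e), is inapplicable — the space is used for personal purposes only. Exception (c) does not apply.
No exception is made out. Amara falls within the general rule.

Yes — Amara must file Form RP-3.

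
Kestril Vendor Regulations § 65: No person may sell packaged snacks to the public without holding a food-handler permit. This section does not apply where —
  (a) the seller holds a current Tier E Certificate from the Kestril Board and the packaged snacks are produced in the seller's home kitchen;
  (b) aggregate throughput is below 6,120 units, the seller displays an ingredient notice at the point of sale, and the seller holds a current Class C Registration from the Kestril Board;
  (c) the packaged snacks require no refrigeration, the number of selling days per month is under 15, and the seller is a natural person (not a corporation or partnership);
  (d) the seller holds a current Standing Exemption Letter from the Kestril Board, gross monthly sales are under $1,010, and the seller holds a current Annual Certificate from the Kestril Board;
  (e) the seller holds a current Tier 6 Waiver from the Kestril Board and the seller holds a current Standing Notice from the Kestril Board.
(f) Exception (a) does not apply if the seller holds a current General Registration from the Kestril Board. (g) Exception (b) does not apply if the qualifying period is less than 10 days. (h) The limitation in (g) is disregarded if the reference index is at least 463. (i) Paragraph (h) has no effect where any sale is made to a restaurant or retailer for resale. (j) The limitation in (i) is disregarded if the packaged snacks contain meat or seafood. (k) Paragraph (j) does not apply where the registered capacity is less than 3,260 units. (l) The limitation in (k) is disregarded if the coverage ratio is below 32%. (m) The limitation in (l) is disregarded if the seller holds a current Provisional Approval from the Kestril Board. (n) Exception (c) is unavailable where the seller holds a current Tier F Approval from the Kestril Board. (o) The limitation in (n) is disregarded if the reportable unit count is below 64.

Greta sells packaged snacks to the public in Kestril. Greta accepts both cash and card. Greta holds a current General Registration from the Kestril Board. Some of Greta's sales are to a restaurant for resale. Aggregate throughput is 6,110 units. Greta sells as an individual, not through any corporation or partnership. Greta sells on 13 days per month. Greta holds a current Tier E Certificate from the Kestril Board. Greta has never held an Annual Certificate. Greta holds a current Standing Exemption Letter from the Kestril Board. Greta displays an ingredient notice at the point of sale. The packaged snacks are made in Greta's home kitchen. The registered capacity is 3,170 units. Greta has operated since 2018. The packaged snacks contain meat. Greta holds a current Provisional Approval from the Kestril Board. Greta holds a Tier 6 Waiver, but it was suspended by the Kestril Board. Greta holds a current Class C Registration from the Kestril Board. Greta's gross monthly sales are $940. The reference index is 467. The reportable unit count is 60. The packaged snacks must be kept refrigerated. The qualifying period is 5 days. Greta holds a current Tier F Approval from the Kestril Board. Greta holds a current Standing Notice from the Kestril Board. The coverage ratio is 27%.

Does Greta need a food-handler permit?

Yes — Greta must hold a food-handler permit.

Exception (a) is satisfied on its face — a current Tier E Certificate is held; the packaged snacks are home-kitchen produced. But: (f) operates — a current General Registration is held. Exception (a) does not apply.
Exception (b)'s conditions are all satisfied: aggregate throughput is 6,110 units, below the 6,120 units limit; an ingredient notice is displayed; a current Class C Registration is held. Turning to paragraphs (g)–(m): (g) operates — the qualifying period is 5 days, less than the 10 days limit. (h) is triggered (the reference index is 467, meeting the 463 threshold), but is displaced by (i): (i) operates against (h): some sales are to a restaurant for resale. (j) applies (the packaged snacks contain meat), but is itself disapplied by (k): (k) is triggered — the registered capacity is 3,170 units, less than the 3,260 units limit. (l) would limit (k) — the coverage ratio is 27%, below the 32% limit — but (m) sets (l) aside: (m) operates — a current Provisional Approval is held. Exception (b) does not apply.
Exception (c) fails — the packaged snacks require refrigeration.
Exception (d) fails — no current Annual Certificate is held.
Exception (e) fails — the Tier 6 Waiver is not current.
Every exception is unavailable, so the rule governs.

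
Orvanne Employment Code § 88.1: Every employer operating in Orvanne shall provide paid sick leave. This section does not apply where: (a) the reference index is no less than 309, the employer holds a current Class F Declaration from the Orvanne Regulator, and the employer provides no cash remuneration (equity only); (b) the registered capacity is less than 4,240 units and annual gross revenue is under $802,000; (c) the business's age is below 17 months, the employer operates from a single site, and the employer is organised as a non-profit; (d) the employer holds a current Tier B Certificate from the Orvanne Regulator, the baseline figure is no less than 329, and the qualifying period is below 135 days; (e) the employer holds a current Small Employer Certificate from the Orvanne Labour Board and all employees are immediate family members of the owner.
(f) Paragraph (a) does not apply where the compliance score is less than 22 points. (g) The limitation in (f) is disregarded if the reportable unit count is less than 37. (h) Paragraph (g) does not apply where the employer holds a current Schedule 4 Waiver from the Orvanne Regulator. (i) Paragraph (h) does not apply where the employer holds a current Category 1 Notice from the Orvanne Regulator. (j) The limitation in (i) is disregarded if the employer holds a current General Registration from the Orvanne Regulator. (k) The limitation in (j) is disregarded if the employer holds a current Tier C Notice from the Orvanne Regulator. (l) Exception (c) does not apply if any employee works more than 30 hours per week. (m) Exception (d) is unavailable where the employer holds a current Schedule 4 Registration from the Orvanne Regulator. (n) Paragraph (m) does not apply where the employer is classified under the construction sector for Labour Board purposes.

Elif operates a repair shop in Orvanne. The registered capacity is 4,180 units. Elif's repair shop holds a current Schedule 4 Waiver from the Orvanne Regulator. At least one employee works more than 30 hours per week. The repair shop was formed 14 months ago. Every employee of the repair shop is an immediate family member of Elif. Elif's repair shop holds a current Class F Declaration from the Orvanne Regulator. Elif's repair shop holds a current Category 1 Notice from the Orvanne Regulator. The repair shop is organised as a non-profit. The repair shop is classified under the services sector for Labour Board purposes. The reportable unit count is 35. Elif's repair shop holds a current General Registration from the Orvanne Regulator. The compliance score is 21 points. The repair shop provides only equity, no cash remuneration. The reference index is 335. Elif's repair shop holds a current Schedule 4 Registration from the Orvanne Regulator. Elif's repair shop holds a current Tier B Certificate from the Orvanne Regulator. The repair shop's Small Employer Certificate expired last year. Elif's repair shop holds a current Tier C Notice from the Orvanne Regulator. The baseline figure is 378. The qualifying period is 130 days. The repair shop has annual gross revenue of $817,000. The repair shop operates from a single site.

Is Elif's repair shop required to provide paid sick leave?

No — exception (a) applies; Elif's repair shop is not required to provide paid sick leave.

Exception (a): the reference index is 335, meeting the 309 threshold; a current Class F Declaration is held; remuneration is equity-only — every condition holds. As to paragraphs (f)–(k): (f) would limit (a) — the compliance score is 21 points, less than the 22 points limit — but (g) sets (f) aside: (g) is triggered — the reportable unit count is 35, less than the 37 limit. (h) is triggered (a current Schedule 4 Waiver is held), but is displaced by (i): (i) is engaged — a current Category 1 Notice is held. (j) is triggered (a current General Registration is held), but is overridden by (k): (k) operates against (j): a current Tier C Notice is held. (a) remains available.
Exception (b) does not apply: annual gross revenue is $817,000, not under $802,000.
All of (c)'s requirements are met (the business's age is 14 months, below the 17 months limit; the employer operates from a single site; the employer is a non-profit). But applying paragraph (l): (l) operates against (c): at least one employee exceeds 30 hours/week. (c) is therefore removed.
Exception (d) is satisfied on its face — a current Tier B Certificate is held; the baseline figure is 378, meeting the 329 threshold; the qualifying period is 130 days, below the 135 days limit. But applying paragraphs (m)–(n): (m) operates — a current Schedule 4 Registration is held. (n) does not operate here (the repair shop is classified under the services sector), so (m) stands. (d) is therefore removed.
Exception (e) requires that the employer holds a current Small Employer Certificate from the Orvanne Labour Board; but the Small Employer Certificate has expired, so (e) is unavailable.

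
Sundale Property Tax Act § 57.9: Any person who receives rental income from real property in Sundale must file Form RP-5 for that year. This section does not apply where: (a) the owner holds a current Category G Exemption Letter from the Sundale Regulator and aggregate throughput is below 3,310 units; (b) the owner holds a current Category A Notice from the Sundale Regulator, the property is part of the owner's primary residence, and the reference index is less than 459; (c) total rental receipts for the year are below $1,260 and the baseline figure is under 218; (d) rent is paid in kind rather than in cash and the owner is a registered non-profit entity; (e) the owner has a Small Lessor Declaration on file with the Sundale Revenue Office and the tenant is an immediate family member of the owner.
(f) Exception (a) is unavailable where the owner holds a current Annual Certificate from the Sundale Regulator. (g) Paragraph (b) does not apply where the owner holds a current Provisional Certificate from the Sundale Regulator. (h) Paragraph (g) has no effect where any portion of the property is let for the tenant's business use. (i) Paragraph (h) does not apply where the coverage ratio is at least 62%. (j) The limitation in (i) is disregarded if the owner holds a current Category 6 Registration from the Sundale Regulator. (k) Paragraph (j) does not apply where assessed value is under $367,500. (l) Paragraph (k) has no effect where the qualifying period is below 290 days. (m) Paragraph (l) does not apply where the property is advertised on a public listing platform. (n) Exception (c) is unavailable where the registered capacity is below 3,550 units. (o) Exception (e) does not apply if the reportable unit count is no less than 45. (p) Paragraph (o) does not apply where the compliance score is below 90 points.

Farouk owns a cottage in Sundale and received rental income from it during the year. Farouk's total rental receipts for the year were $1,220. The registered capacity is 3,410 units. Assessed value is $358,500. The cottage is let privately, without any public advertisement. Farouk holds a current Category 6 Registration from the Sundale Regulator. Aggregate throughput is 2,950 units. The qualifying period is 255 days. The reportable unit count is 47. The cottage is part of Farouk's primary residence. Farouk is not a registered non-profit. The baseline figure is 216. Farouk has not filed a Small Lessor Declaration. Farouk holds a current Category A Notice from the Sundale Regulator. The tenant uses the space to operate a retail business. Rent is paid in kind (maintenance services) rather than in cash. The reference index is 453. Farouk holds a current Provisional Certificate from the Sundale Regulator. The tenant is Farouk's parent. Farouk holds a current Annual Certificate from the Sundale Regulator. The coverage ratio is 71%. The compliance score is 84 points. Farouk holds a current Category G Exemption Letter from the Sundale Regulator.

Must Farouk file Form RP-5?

All of (a)'s requirements are met (a current Category G Exemption Letter is held; aggregate throughput is 2,950 units, below the 3,310 units limit). Turning to paragraph (f): (f) operates — a current Annual Certificate is held. (a) is therefore removed.
Exception (b)'s conditions are all satisfied: a current Category A Notice is held; the cottage is part of the primary residence; the reference index is 453, less than the 459 limit. Applying paragraphs (g)–(m): (g) is engaged (a current Provisional Certificate is held), but is overridden by (h): (h) operates against (g): the space is let for business use. (i) would limit (h) — the coverage ratio is 71%, meeting the 62% threshold — but (j) sets (i) aside: (j) is triggered — a current Category 6 Registration is held. (k) would limit (j) — assessed value is $358,500, under the $367,500 limit — but (l) sets (k) aside: (l) operates against (k): the qualifying period is 255 days, below the 290 days limit. (m), which would lift (l), is not triggered — the property is let privately without advertisement. Exception (b) stands.
Exception (c) is satisfied on its face — total rental receipts for the year are $1,220, below the $1,260 limit; the baseline figure is 216, under the 218 limit. However, paragraph (n) must be considered: (n) operates against (c): the registered capacity is 3,410 units, below the 3,550 units limit. (c) is therefore removed.
Exception (d) does not apply: Farouk is not a registered non-profit.
Exception (e) does not apply: no Small Lessor Declaration is on file.

No — exception (b) applies; Farouk is not required to file Form RP-5.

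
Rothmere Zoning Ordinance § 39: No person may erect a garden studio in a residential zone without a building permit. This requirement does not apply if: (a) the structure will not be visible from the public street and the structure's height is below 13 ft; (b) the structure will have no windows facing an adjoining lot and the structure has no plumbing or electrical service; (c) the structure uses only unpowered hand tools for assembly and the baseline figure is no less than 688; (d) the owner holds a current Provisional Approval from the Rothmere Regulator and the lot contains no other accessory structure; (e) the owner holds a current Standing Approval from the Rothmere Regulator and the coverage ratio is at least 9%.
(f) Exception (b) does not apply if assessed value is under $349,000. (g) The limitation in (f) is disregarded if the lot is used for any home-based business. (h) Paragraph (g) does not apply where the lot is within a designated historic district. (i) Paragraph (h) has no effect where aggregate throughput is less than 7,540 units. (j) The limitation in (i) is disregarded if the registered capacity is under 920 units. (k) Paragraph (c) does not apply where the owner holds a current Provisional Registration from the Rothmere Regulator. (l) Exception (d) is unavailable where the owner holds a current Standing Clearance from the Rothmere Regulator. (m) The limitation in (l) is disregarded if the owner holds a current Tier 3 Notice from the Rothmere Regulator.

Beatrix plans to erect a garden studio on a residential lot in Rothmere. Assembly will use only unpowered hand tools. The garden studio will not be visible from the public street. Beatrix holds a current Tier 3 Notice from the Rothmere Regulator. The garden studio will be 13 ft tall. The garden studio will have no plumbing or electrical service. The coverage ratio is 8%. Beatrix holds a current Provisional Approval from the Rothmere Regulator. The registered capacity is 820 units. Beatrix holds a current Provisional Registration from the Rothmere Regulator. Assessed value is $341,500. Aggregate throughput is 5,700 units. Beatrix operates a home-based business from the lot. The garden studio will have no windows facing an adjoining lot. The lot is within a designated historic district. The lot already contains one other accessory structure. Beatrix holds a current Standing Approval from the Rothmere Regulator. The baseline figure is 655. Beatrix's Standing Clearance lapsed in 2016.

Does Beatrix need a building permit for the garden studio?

Exception (a) requires that the structure's height is below 13 ft; but the structure's height is 13 ft, not below 13 ft, so (a) is unavailable.
Exception (b) is satisfied on its face — no windows face an adjoining lot; there is no plumbing or electrical service. However, paragraphs (f)–(j) must be considered: (f) operates against (b): assessed value is $341,500, under the $349,000 limit. (g) would limit (f) — a home-based business operates on the lot — but (h) sets (g) aside: (h) operates — the lot is in a historic district. (i) would limit (h) — aggregate throughput is 5,700 units, less than the 7,540 units limit — but (j) sets (i) aside: (j) operates against (i): the registered capacity is 820 units, under the 920 units limit. (b) is therefore removed.
Exception (c) does not apply: the baseline figure is 655, short of 688.
Exception (d) fails — the lot already has another accessory structure.
Exception (e) requires that the coverage ratio is at least 9%; but the coverage ratio is 8%, short of 9%, so (e) is unavailable.
None of the exceptions is available; § 39 applies in full.

Yes — Beatrix must obtain a building permit.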